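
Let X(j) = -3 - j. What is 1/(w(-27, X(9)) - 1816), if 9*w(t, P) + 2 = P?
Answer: -9/16358 ≈ -0.00055019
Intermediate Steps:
w(t, P) = -2/9 + P/9
1/(w(-27, X(9)) - 1816) = 1/((-2/9 + (-3 - 1*9)/9) - 1816) = 1/((-2/9 + (-3 - 9)/9) - 1816) = 1/((-2/9 + (1/9)*(-12)) - 1816) = 1/((-2/9 - 4/3) - 1816) = 1/(-14/9 - 1816) = 1/(-16358/9) = -9/16358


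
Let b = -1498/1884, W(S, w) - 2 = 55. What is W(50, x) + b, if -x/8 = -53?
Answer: 52945/942 ≈ 56.205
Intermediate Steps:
x = 424 (x = -8*(-53) = 424)
W(S, w) = 57 (W(S, w) = 2 + 55 = 57)
b = -749/942 (b = -1498*1/1884 = -749/942 ≈ -0.79512)
W(50, x) + b = 57 - 749/942 = 52945/942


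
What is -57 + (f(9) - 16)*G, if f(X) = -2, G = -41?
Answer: 681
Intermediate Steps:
-57 + (f(9) - 16)*G = -57 + (-2 - 16)*(-41) = -57 - 18*(-41) = -57 + 738 = 681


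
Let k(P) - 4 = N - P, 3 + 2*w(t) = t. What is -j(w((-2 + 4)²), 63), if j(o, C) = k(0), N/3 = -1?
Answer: -1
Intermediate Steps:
N = -3 (N = 3*(-1) = -3)
w(t) = -3/2 + t/2
k(P) = 1 - P (k(P) = 4 + (-3 - P) = 1 - P)
j(o, C) = 1 (j(o, C) = 1 - 1*0 = 1 + 0 = 1)
-j(w((-2 + 4)²), 63) = -1*1 = -1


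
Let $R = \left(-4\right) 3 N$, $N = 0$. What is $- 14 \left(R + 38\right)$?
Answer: $-532$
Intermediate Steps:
$R = 0$ ($R = \left(-4\right) 3 \cdot 0 = \left(-12\right) 0 = 0$)
$- 14 \left(R + 38\right) = - 14 \left(0 + 38\right) = \left(-14\right) 38 = -532$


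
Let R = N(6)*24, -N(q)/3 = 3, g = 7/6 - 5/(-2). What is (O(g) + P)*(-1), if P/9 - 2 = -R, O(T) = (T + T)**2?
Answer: -18142/9 ≈ -2015.8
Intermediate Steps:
g = 11/3 (g = 7*(1/6) - 5*(-1/2) = 7/6 + 5/2 = 11/3 ≈ 3.6667)
N(q) = -9 (N(q) = -3*3 = -9)
O(T) = 4*T**2 (O(T) = (2*T)**2 = 4*T**2)
R = -216 (R = -9*24 = -216)
P = 1962 (P = 18 + 9*(-1*(-216)) = 18 + 9*216 = 18 + 1944 = 1962)
(O(g) + P)*(-1) = (4*(11/3)**2 + 1962)*(-1) = (4*(121/9) + 1962)*(-1) = (484/9 + 1962)*(-1) = (18142/9)*(-1) = -18142/9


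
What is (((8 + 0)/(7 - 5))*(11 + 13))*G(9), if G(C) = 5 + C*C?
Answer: 8256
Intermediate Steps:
G(C) = 5 + C²
(((8 + 0)/(7 - 5))*(11 + 13))*G(9) = (((8 + 0)/(7 - 5))*(11 + 13))*(5 + 9²) = ((8/2)*24)*(5 + 81) = ((8*(½))*24)*86 = (4*24)*86 = 96*86 = 8256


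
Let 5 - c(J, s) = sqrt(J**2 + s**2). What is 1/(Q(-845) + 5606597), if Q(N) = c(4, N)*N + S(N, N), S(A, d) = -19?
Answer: 5602353/30876516011584 - 845*sqrt(714041)/30876516011584 ≈ 1.5832e-7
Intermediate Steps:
c(J, s) = 5 - sqrt(J**2 + s**2)
Q(N) = -19 + N*(5 - sqrt(16 + N**2)) (Q(N) = (5 - sqrt(4**2 + N**2))*N - 19 = (5 - sqrt(16 + N**2))*N - 19 = N*(5 - sqrt(16 + N**2)) - 19 = -19 + N*(5 - sqrt(16 + N**2)))
1/(Q(-845) + 5606597) = 1/((-19 - 1*(-845)*(-5 + sqrt(16 + (-845)**2))) + 5606597) = 1/((-19 - 1*(-845)*(-5 + sqrt(16 + 714025))) + 5606597) = 1/((-19 - 1*(-845)*(-5 + sqrt(714041))) + 5606597) = 1/((-19 + (-4225 + 845*sqrt(714041))) + 5606597) = 1/((-4244 + 845*sqrt(714041)) + 5606597) = 1/(5602353 + 845*sqrt(714041))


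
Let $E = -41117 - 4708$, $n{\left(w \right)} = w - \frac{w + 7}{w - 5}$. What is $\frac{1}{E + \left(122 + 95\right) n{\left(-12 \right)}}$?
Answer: $- \frac{17}{824378} \approx -2.0622 \cdot 10^{-5}$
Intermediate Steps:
$n{\left(w \right)} = w - \frac{7 + w}{-5 + w}$
$E = -45825$
$\frac{1}{E + \left(122 + 95\right) n{\left(-12 \right)}} = \frac{1}{-45825 + \left(122 + 95\right) \frac{-7 + \left(-12\right)^{2} - -72}{-5 - 12}} = \frac{1}{-45825 + 217 \frac{-7 + 144 + 72}{-17}} = \frac{1}{-45825 + 217 \left(\left(- \frac{1}{17}\right) 209\right)} = \frac{1}{-45825 + 217 \left(- \frac{209}{17}\right)} = \frac{1}{-45825 - \frac{45353}{17}} = \frac{1}{- \frac{824378}{17}} = - \frac{17}{824378}$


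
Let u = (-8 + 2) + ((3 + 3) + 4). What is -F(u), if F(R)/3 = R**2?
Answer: -48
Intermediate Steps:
u = 4 (u = -6 + (6 + 4) = -6 + 10 = 4)
F(R) = 3*R**2
-F(u) = -3*4**2 = -3*16 = -1*48 = -48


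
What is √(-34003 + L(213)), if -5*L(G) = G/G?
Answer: 4*I*√53130/5 ≈ 184.4*I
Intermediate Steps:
L(G) = -⅕ (L(G) = -G/(5*G) = -⅕*1 = -⅕)
√(-34003 + L(213)) = √(-34003 - ⅕) = √(-170016/5) = 4*I*√53130/5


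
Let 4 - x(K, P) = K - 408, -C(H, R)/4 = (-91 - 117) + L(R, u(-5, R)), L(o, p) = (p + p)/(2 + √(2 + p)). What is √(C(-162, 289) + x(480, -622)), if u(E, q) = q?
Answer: 2*√(-196 + 191*√291)/√(2 + √291) ≈ 25.351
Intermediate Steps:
L(o, p) = 2*p/(2 + √(2 + p)) (L(o, p) = (2*p)/(2 + √(2 + p)) = 2*p/(2 + √(2 + p)))
C(H, R) = 832 - 8*R/(2 + √(2 + R)) (C(H, R) = -4*((-91 - 117) + 2*R/(2 + √(2 + R))) = -4*(-208 + 2*R/(2 + √(2 + R))) = 832 - 8*R/(2 + √(2 + R)))
x(K, P) = 412 - K (x(K, P) = 4 - (K - 408) = 4 - (-408 + K) = 4 + (408 - K) = 412 - K)
√(C(-162, 289) + x(480, -622)) = √(8*(208 - 1*289 + 104*√(2 + 289))/(2 + √(2 + 289)) + (412 - 1*480)) = √(8*(208 - 289 + 104*√291)/(2 + √291) + (412 - 480)) = √(8*(-81 + 104*√291)/(2 + √291) - 68) = √(-68 + 8*(-81 + 104*√291)/(2 + √291))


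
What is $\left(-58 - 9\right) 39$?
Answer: $-2613$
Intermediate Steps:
$\left(-58 - 9\right) 39 = \left(-67\right) 39 = -2613$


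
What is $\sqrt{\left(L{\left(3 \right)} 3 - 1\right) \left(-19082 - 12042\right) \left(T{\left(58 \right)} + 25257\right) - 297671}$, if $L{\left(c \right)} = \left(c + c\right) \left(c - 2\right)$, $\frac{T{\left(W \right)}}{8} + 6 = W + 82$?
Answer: $i \sqrt{13931182203} \approx 1.1803 \cdot 10^{5} i$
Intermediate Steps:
$T{\left(W \right)} = 608 + 8 W$ ($T{\left(W \right)} = -48 + 8 \left(W + 82\right) = -48 + 8 \left(82 + W\right) = -48 + \left(656 + 8 W\right) = 608 + 8 W$)
$L{\left(c \right)} = 2 c \left(-2 + c\right)$
$\sqrt{\left(L{\left(3 \right)} 3 - 1\right) \left(-19082 - 12042\right) \left(T{\left(58 \right)} + 25257\right) - 297671} = \sqrt{\left(2 \cdot 3 \left(-2 + 3\right) 3 - 1\right) \left(-19082 - 12042\right) \left(\left(608 + 8 \cdot 58\right) + 25257\right) - 297671} = \sqrt{\left(2 \cdot 3 \cdot 1 \cdot 3 - 1\right) \left(- 31124 \left(\left(608 + 464\right) + 25257\right)\right) - 297671} = \sqrt{\left(6 \cdot 3 - 1\right) \left(- 31124 \left(1072 + 25257\right)\right) - 297671} = \sqrt{\left(18 - 1\right) \left(\left(-31124\right) 26329\right) - 297671} = \sqrt{17 \left(-819463796\right) - 297671} = \sqrt{-13930884532 - 297671} = \sqrt{-13931182203} = i \sqrt{13931182203}$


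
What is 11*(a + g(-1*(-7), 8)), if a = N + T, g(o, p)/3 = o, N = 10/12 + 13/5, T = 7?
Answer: 10373/30 ≈ 345.77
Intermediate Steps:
N = 103/30 (N = 10*(1/12) + 13*(⅕) = ⅚ + 13/5 = 103/30 ≈ 3.4333)
g(o, p) = 3*o
a = 313/30 (a = 103/30 + 7 = 313/30 ≈ 10.433)
11*(a + g(-1*(-7), 8)) = 11*(313/30 + 3*(-1*(-7))) = 11*(313/30 + 3*7) = 11*(313/30 + 21) = 11*(943/30) = 10373/30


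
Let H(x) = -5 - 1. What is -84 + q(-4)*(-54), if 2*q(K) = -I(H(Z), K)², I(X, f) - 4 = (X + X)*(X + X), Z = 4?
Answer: 591324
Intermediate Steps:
H(x) = -6
I(X, f) = 4 + 4*X² (I(X, f) = 4 + (X + X)*(X + X) = 4 + (2*X)*(2*X) = 4 + 4*X²)
q(K) = -10952 (q(K) = (-(4 + 4*(-6)²)²)/2 = (-(4 + 4*36)²)/2 = (-(4 + 144)²)/2 = (-1*148²)/2 = (-1*21904)/2 = (½)*(-21904) = -10952)
-84 + q(-4)*(-54) = -84 - 10952*(-54) = -84 + 591408 = 591324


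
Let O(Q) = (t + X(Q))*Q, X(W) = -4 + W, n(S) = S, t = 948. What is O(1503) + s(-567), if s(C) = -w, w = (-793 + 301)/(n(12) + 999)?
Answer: 1239432581/337 ≈ 3.6778e+6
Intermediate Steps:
w = -164/337 (w = (-793 + 301)/(12 + 999) = -492/1011 = -492*1/1011 = -164/337 ≈ -0.48665)
s(C) = 164/337 (s(C) = -1*(-164/337) = 164/337)
O(Q) = Q*(944 + Q) (O(Q) = (948 + (-4 + Q))*Q = (944 + Q)*Q = Q*(944 + Q))
O(1503) + s(-567) = 1503*(944 + 1503) + 164/337 = 1503*2447 + 164/337 = 3677841 + 164/337 = 1239432581/337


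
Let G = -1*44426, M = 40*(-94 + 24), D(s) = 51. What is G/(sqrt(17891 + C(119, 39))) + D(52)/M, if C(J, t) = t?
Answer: -51/2800 - 22213*sqrt(17930)/8965 ≈ -331.80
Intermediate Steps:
M = -2800 (M = 40*(-70) = -2800)
G = -44426
G/(sqrt(17891 + C(119, 39))) + D(52)/M = -44426/sqrt(17891 + 39) + 51/(-2800) = -44426*sqrt(17930)/17930 + 51*(-1/2800) = -22213*sqrt(17930)/8965 - 51/2800 = -51/2800 - 22213*sqrt(17930)/8965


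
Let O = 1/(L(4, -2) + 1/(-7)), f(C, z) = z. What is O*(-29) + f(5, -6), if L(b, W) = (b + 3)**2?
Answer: -2255/342 ≈ -6.5936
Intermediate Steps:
L(b, W) = (3 + b)**2
O = 7/342 (O = 1/((3 + 4)**2 + 1/(-7)) = 1/(7**2 - 1/7) = 1/(49 - 1/7) = 1/(342/7) = 7/342 ≈ 0.020468)
O*(-29) + f(5, -6) = (7/342)*(-29) - 6 = -203/342 - 6 = -2255/342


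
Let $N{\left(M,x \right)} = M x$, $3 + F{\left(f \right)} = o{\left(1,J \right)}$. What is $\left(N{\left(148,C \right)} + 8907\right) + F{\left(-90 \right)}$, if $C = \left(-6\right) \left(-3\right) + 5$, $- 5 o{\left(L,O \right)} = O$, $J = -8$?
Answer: $\frac{61548}{5} \approx 12310.0$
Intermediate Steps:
$o{\left(L,O \right)} = - \frac{O}{5}$
$F{\left(f \right)} = - \frac{7}{5}$ ($F{\left(f \right)} = -3 - - \frac{8}{5} = -3 + \frac{8}{5} = - \frac{7}{5}$)
$C = 23$ ($C = 18 + 5 = 23$)
$\left(N{\left(148,C \right)} + 8907\right) + F{\left(-90 \right)} = \left(148 \cdot 23 + 8907\right) - \frac{7}{5} = \left(3404 + 8907\right) - \frac{7}{5} = 12311 - \frac{7}{5} = \frac{61548}{5}$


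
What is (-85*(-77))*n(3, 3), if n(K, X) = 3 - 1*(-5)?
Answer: 52360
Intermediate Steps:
n(K, X) = 8 (n(K, X) = 3 + 5 = 8)
(-85*(-77))*n(3, 3) = -85*(-77)*8 = 6545*8 = 52360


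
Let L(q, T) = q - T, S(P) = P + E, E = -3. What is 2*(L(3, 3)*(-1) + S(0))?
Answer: -6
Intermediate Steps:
S(P) = -3 + P (S(P) = P - 3 = -3 + P)
2*(L(3, 3)*(-1) + S(0)) = 2*((3 - 1*3)*(-1) + (-3 + 0)) = 2*((3 - 3)*(-1) - 3) = 2*(0*(-1) - 3) = 2*(0 - 3) = 2*(-3) = -6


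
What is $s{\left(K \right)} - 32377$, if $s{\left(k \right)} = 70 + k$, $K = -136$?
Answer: $-32443$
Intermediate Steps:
$s{\left(K \right)} - 32377 = \left(70 - 136\right) - 32377 = -66 - 32377 = -32443$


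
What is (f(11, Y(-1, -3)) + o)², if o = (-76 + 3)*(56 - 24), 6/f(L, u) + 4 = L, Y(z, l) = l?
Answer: 267191716/49 ≈ 5.4529e+6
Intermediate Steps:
f(L, u) = 6/(-4 + L)
o = -2336 (o = -73*32 = -2336)
(f(11, Y(-1, -3)) + o)² = (6/(-4 + 11) - 2336)² = (6/7 - 2336)² = (-16346/7)² = 267191716/49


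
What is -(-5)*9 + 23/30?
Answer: 1373/30 ≈ 45.767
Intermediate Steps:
-(-5)*9 + 23/30 = -5*(-9) + 23*(1/30) = 45 + 23/30 = 1373/30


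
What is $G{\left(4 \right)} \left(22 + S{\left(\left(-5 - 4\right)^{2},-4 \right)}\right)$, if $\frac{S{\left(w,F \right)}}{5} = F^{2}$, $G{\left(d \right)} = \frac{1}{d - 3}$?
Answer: $102$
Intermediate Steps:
$G{\left(d \right)} = \frac{1}{-3 + d}$
$S{\left(w,F \right)} = 5 F^{2}$
$G{\left(4 \right)} \left(22 + S{\left(\left(-5 - 4\right)^{2},-4 \right)}\right) = \frac{22 + 5 \left(-4\right)^{2}}{-3 + 4} = \frac{22 + 5 \cdot 16}{1} = 1 \left(22 + 80\right) = 1 \cdot 102 = 102$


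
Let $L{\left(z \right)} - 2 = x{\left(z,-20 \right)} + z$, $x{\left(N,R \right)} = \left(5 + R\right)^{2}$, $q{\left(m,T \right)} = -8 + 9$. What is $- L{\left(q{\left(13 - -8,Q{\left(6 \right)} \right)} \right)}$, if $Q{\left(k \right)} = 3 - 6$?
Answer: $-228$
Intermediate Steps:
$Q{\left(k \right)} = -3$ ($Q{\left(k \right)} = 3 - 6 = -3$)
$q{\left(m,T \right)} = 1$
$L{\left(z \right)} = 227 + z$ ($L{\left(z \right)} = 2 + \left(\left(5 - 20\right)^{2} + z\right) = 2 + \left(\left(-15\right)^{2} + z\right) = 2 + \left(225 + z\right) = 227 + z$)
$- L{\left(q{\left(13 - -8,Q{\left(6 \right)} \right)} \right)} = - (227 + 1) = \left(-1\right) 228 = -228$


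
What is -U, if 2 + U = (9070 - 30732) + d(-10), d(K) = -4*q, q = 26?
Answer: 21768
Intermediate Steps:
d(K) = -104 (d(K) = -4*26 = -104)
U = -21768 (U = -2 + ((9070 - 30732) - 104) = -2 + (-21662 - 104) = -2 - 21766 = -21768)
-U = -1*(-21768) = 21768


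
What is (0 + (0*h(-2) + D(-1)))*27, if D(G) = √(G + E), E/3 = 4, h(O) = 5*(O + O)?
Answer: 27*√11 ≈ 89.549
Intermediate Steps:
h(O) = 10*O (h(O) = 5*(2*O) = 10*O)
E = 12 (E = 3*4 = 12)
D(G) = √(12 + G) (D(G) = √(G + 12) = √(12 + G))
(0 + (0*h(-2) + D(-1)))*27 = (0 + (0*(10*(-2)) + √(12 - 1)))*27 = (0 + (0*(-20) + √11))*27 = (0 + (0 + √11))*27 = (0 + √11)*27 = √11*27 = 27*√11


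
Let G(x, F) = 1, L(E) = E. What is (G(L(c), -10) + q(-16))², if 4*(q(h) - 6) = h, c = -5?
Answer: 9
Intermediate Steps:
q(h) = 6 + h/4
(G(L(c), -10) + q(-16))² = (1 + (6 + (¼)*(-16)))² = (1 + (6 - 4))² = (1 + 2)² = 3² = 9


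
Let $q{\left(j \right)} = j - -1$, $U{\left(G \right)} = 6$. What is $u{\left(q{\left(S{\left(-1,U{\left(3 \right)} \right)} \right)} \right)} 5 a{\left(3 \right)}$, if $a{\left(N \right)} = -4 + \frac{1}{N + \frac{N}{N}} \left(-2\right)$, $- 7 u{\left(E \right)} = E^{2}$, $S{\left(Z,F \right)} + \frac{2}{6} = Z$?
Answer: $\frac{5}{14} \approx 0.35714$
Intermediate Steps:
$S{\left(Z,F \right)} = - \frac{1}{3} + Z$
$q{\left(j \right)} = 1 + j$ ($q{\left(j \right)} = j + 1 = 1 + j$)
$u{\left(E \right)} = - \frac{E^{2}}{7}$
$a{\left(N \right)} = -4 - \frac{2}{1 + N}$ ($a{\left(N \right)} = -4 + \frac{1}{N + 1} \left(-2\right) = -4 + \frac{1}{1 + N} \left(-2\right) = -4 - \frac{2}{1 + N}$)
$u{\left(q{\left(S{\left(-1,U{\left(3 \right)} \right)} \right)} \right)} 5 a{\left(3 \right)} = - \frac{\left(1 - \frac{4}{3}\right)^{2}}{7} \cdot 5 \frac{2 \left(-3 - 6\right)}{1 + 3} = - \frac{\left(1 - \frac{4}{3}\right)^{2}}{7} \cdot 5 \frac{2 \left(-3 - 6\right)}{4} = - \frac{\left(- \frac{1}{3}\right)^{2}}{7} \cdot 5 \cdot 2 \cdot \frac{1}{4} \left(-9\right) = \left(- \frac{1}{7}\right) \frac{1}{9} \cdot 5 \left(- \frac{9}{2}\right) = \left(- \frac{1}{63}\right) 5 \left(- \frac{9}{2}\right) = \left(- \frac{5}{63}\right) \left(- \frac{9}{2}\right) = \frac{5}{14}$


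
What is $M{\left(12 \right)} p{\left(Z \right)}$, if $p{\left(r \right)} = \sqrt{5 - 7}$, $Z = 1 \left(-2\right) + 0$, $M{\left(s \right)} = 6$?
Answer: $6 i \sqrt{2} \approx 8.4853 i$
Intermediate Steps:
$Z = -2$ ($Z = -2 + 0 = -2$)
$p{\left(r \right)} = i \sqrt{2}$ ($p{\left(r \right)} = \sqrt{-2} = i \sqrt{2}$)
$M{\left(12 \right)} p{\left(Z \right)} = 6 i \sqrt{2}$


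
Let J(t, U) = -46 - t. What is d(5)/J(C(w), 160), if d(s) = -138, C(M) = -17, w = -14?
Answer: 138/29 ≈ 4.7586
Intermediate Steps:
d(5)/J(C(w), 160) = -138/(-46 - 1*(-17)) = -138/(-46 + 17) = -138/(-29) = -138*(-1/29) = 138/29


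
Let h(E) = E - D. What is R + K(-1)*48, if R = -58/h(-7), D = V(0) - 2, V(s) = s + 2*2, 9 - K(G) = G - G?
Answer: 3946/9 ≈ 438.44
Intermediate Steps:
K(G) = 9 (K(G) = 9 - (G - G) = 9 - 1*0 = 9 + 0 = 9)
V(s) = 4 + s (V(s) = s + 4 = 4 + s)
D = 2 (D = (4 + 0) - 2 = 4 - 2 = 2)
h(E) = -2 + E (h(E) = E - 1*2 = E - 2 = -2 + E)
R = 58/9 (R = -58/(-2 - 7) = -58/(-9) = -58*(-⅑) = 58/9 ≈ 6.4444)
R + K(-1)*48 = 58/9 + 9*48 = 58/9 + 432 = 3946/9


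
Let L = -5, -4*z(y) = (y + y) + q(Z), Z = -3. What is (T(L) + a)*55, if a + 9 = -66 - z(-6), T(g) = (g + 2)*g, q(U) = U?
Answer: -14025/4 ≈ -3506.3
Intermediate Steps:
z(y) = ¾ - y/2 (z(y) = -((y + y) - 3)/4 = -(2*y - 3)/4 = -(-3 + 2*y)/4 = ¾ - y/2)
T(g) = g*(2 + g) (T(g) = (2 + g)*g = g*(2 + g))
a = -315/4 (a = -9 + (-66 - (¾ - ½*(-6))) = -9 + (-66 - (¾ + 3)) = -9 + (-66 - 1*15/4) = -9 + (-66 - 15/4) = -9 - 279/4 = -315/4 ≈ -78.750)
(T(L) + a)*55 = (-5*(2 - 5) - 315/4)*55 = (-5*(-3) - 315/4)*55 = (15 - 315/4)*55 = -255/4*55 = -14025/4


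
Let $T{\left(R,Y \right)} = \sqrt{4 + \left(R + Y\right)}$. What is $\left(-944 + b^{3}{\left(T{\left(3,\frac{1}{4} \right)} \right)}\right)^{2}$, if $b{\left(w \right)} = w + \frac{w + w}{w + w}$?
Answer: $\frac{54365649}{64} - \frac{151085 \sqrt{29}}{16} \approx 7.9861 \cdot 10^{5}$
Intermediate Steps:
$T{\left(R,Y \right)} = \sqrt{4 + R + Y}$
$b{\left(w \right)} = 1 + w$ ($b{\left(w \right)} = w + \frac{2 w}{2 w} = w + 2 w \frac{1}{2 w} = w + 1 = 1 + w$)
$\left(-944 + b^{3}{\left(T{\left(3,\frac{1}{4} \right)} \right)}\right)^{2} = \left(-944 + \left(1 + \sqrt{4 + 3 + \frac{1}{4}}\right)^{3}\right)^{2} = \left(-944 + \left(1 + \sqrt{\frac{29}{4}}\right)^{3}\right)^{2} = \left(-944 + \left(1 + \frac{\sqrt{29}}{2}\right)^{3}\right)^{2}$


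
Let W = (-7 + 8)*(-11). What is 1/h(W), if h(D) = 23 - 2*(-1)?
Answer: 1/25 ≈ 0.040000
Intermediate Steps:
W = -11 (W = 1*(-11) = -11)
h(D) = 25 (h(D) = 23 + 2 = 25)
1/h(W) = 1/25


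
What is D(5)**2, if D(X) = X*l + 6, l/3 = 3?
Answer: 2601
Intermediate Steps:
l = 9 (l = 3*3 = 9)
D(X) = 6 + 9*X (D(X) = X*9 + 6 = 9*X + 6 = 6 + 9*X)
D(5)**2 = (6 + 9*5)**2 = (6 + 45)**2 = 51**2 = 2601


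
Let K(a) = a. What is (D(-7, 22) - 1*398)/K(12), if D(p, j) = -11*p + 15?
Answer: -51/2 ≈ -25.500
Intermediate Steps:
D(p, j) = 15 - 11*p
(D(-7, 22) - 1*398)/K(12) = ((15 - 11*(-7)) - 1*398)/12 = ((15 + 77) - 398)*(1/12) = (92 - 398)*(1/12) = -306*1/12 = -51/2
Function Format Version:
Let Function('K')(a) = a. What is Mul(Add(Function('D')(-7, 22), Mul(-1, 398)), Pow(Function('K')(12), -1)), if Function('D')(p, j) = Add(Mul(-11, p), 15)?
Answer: Rational(-51, 2) ≈ -25.500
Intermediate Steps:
Function('D')(p, j) = Add(15, Mul(-11, p))
Mul(Add(Function('D')(-7, 22), Mul(-1, 398)), Pow(Function('K')(12), -1)) = Mul(Add(Add(15, Mul(-11, -7)), Mul(-1, 398)), Pow(12, -1)) = Mul(Add(Add(15, 77), -398), Rational(1, 12)) = Mul(Add(92, -398), Rational(1, 12)) = Mul(-306, Rational(1, 12)) = Rational(-51, 2)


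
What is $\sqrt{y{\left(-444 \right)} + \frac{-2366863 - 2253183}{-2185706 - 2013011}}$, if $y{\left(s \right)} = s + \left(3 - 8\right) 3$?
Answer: $\frac{19 i \sqrt{22361262479429}}{4198717} \approx 21.399 i$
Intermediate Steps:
$y{\left(s \right)} = -15 + s$ ($y{\left(s \right)} = s + \left(3 - 8\right) 3 = s - 15 = -15 + s$)
$\sqrt{y{\left(-444 \right)} + \frac{-2366863 - 2253183}{-2185706 - 2013011}} = \sqrt{\left(-15 - 444\right) + \frac{-2366863 - 2253183}{-2185706 - 2013011}} = \sqrt{-459 - \frac{4620046}{-4198717}} = \sqrt{-459 - - \frac{4620046}{4198717}} = \sqrt{-459 + \frac{4620046}{4198717}} = \sqrt{- \frac{1922591057}{4198717}} = \frac{19 i \sqrt{22361262479429}}{4198717}$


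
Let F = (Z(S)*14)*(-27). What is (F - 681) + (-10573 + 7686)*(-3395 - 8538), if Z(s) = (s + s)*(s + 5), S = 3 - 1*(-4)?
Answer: 34386386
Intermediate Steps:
S = 7 (S = 3 + 4 = 7)
Z(s) = 2*s*(5 + s) (Z(s) = (2*s)*(5 + s) = 2*s*(5 + s))
F = -63504 (F = ((2*7*(5 + 7))*14)*(-27) = ((2*7*12)*14)*(-27) = (168*14)*(-27) = 2352*(-27) = -63504)
(F - 681) + (-10573 + 7686)*(-3395 - 8538) = (-63504 - 681) + (-10573 + 7686)*(-3395 - 8538) = -64185 - 2887*(-11933) = -64185 + 34450571 = 34386386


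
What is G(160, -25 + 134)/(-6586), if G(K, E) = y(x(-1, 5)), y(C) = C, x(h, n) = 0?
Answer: 0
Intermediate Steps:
G(K, E) = 0
G(160, -25 + 134)/(-6586) = 0/(-6586) = 0*(-1/6586) = 0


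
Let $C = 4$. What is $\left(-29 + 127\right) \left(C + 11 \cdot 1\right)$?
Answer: $1470$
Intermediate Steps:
$\left(-29 + 127\right) \left(C + 11 \cdot 1\right) = \left(-29 + 127\right) \left(4 + 11 \cdot 1\right) = 98 \left(4 + 11\right) = 98 \cdot 15 = 1470$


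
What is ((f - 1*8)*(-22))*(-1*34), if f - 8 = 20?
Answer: 14960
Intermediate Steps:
f = 28 (f = 8 + 20 = 28)
((f - 1*8)*(-22))*(-1*34) = ((28 - 1*8)*(-22))*(-1*34) = ((28 - 8)*(-22))*(-34) = (20*(-22))*(-34) = -440*(-34) = 14960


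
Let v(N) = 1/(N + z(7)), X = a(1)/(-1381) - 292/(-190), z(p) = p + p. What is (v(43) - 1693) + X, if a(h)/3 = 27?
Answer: -665750707/393585 ≈ -1691.5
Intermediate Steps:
z(p) = 2*p
a(h) = 81 (a(h) = 3*27 = 81)
X = 193931/131195 (X = 81/(-1381) - 292/(-190) = 81*(-1/1381) - 292*(-1/190) = -81/1381 + 146/95 = 193931/131195 ≈ 1.4782)
v(N) = 1/(14 + N) (v(N) = 1/(N + 2*7) = 1/(N + 14) = 1/(14 + N))
(v(43) - 1693) + X = (1/(14 + 43) - 1693) + 193931/131195 = (1/57 - 1693) + 193931/131195 = -96500/57 + 193931/131195 = -665750707/393585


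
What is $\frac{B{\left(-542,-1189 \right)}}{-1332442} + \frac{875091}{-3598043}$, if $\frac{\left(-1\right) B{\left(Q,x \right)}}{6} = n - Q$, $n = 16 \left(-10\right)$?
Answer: $- \frac{578880643833}{2397091805503} \approx -0.24149$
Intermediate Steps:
$n = -160$
$B{\left(Q,x \right)} = 960 + 6 Q$ ($B{\left(Q,x \right)} = - 6 \left(-160 - Q\right) = 960 + 6 Q$)
$\frac{B{\left(-542,-1189 \right)}}{-1332442} + \frac{875091}{-3598043} = \frac{960 + 6 \left(-542\right)}{-1332442} + \frac{875091}{-3598043} = \left(960 - 3252\right) \left(- \frac{1}{1332442}\right) + 875091 \left(- \frac{1}{3598043}\right) = \left(-2292\right) \left(- \frac{1}{1332442}\right) - \frac{875091}{3598043} = \frac{1146}{666221} - \frac{875091}{3598043} = - \frac{578880643833}{2397091805503}$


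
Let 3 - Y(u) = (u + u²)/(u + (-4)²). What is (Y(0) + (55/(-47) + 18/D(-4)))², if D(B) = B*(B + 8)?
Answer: 70225/141376 ≈ 0.49673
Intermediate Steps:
D(B) = B*(8 + B)
Y(u) = 3 - (u + u²)/(16 + u) (Y(u) = 3 - (u + u²)/(u + (-4)²) = 3 - (u + u²)/(u + 16) = 3 - (u + u²)/(16 + u))
(Y(0) + (55/(-47) + 18/D(-4)))² = ((48 - 1*0² + 2*0)/(16 + 0) + (55/(-47) + 18/((-4*(8 - 4)))))² = ((48 - 1*0 + 0)/16 + (55*(-1/47) + 18/((-4*4))))² = ((48 + 0 + 0)/16 + (-55/47 + 18/(-16)))² = ((1/16)*48 + (-55/47 + 18*(-1/16)))² = (3 + (-55/47 - 9/8))² = (3 - 863/376)² = (265/376)² = 70225/141376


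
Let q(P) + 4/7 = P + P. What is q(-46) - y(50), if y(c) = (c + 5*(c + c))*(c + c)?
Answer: -385648/7 ≈ -55093.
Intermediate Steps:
q(P) = -4/7 + 2*P (q(P) = -4/7 + (P + P) = -4/7 + 2*P)
y(c) = 22*c**2 (y(c) = (c + 5*(2*c))*(2*c) = (c + 10*c)*(2*c) = (11*c)*(2*c) = 22*c**2)
q(-46) - y(50) = (-4/7 + 2*(-46)) - 22*50**2 = (-4/7 - 92) - 22*2500 = -648/7 - 1*55000 = -648/7 - 55000 = -385648/7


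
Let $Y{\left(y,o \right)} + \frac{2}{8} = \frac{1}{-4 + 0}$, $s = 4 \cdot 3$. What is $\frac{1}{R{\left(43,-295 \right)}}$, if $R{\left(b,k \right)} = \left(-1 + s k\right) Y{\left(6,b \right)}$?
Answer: $\frac{2}{3541} \approx 0.00056481$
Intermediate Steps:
$s = 12$
$Y{\left(y,o \right)} = - \frac{1}{2}$ ($Y{\left(y,o \right)} = - \frac{1}{4} + \frac{1}{-4 + 0} = - \frac{1}{4} + \frac{1}{-4} = - \frac{1}{4} - \frac{1}{4} = - \frac{1}{2}$)
$R{\left(b,k \right)} = \frac{1}{2} - 6 k$ ($R{\left(b,k \right)} = \left(-1 + 12 k\right) \left(- \frac{1}{2}\right) = \frac{1}{2} - 6 k$)
$\frac{1}{R{\left(43,-295 \right)}} = \frac{1}{\frac{1}{2} - -1770} = \frac{1}{\frac{1}{2} + 1770} = \frac{1}{\frac{3541}{2}} = \frac{2}{3541}$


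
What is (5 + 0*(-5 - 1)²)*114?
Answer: 570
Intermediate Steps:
(5 + 0*(-5 - 1)²)*114 = (5 + 0*(-6)²)*114 = (5 + 0*36)*114 = (5 + 0)*114 = 5*114 = 570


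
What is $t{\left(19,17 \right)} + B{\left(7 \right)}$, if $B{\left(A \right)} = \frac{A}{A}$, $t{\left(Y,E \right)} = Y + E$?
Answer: $37$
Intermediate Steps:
$t{\left(Y,E \right)} = E + Y$
$B{\left(A \right)} = 1$
$t{\left(19,17 \right)} + B{\left(7 \right)} = \left(17 + 19\right) + 1 = 36 + 1 = 37$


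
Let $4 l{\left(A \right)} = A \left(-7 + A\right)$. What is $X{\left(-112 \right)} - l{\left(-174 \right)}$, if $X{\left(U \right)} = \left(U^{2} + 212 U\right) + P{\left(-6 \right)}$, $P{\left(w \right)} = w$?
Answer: $- \frac{38159}{2} \approx -19080.0$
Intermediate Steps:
$X{\left(U \right)} = -6 + U^{2} + 212 U$ ($X{\left(U \right)} = \left(U^{2} + 212 U\right) - 6 = -6 + U^{2} + 212 U$)
$l{\left(A \right)} = \frac{A \left(-7 + A\right)}{4}$
$X{\left(-112 \right)} - l{\left(-174 \right)} = \left(-6 + \left(-112\right)^{2} + 212 \left(-112\right)\right) - \frac{1}{4} \left(-174\right) \left(-7 - 174\right) = \left(-6 + 12544 - 23744\right) - \frac{1}{4} \left(-174\right) \left(-181\right) = -11206 - \frac{15747}{2} = - \frac{38159}{2}$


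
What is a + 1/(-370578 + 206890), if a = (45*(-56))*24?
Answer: -9899850241/163688 ≈ -60480.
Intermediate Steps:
a = -60480 (a = -2520*24 = -60480)
a + 1/(-370578 + 206890) = -60480 + 1/(-370578 + 206890) = -60480 + 1/(-163688) = -60480 - 1/163688 = -9899850241/163688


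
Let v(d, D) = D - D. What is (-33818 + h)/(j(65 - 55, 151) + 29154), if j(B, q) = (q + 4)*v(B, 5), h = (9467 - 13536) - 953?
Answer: -19420/14577 ≈ -1.3322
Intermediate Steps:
v(d, D) = 0
h = -5022 (h = -4069 - 953 = -5022)
j(B, q) = 0 (j(B, q) = (q + 4)*0 = (4 + q)*0 = 0)
(-33818 + h)/(j(65 - 55, 151) + 29154) = (-33818 - 5022)/(0 + 29154) = -38840/29154 = -38840*1/29154 = -19420/14577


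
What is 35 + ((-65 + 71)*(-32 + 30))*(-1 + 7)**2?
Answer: -397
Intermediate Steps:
35 + ((-65 + 71)*(-32 + 30))*(-1 + 7)**2 = 35 + (6*(-2))*6**2 = 35 - 12*36 = 35 - 432 = -397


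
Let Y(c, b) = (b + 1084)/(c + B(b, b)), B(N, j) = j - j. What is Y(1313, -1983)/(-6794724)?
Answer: 899/8921472612 ≈ 1.0077e-7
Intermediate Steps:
B(N, j) = 0
Y(c, b) = (1084 + b)/c (Y(c, b) = (b + 1084)/(c + 0) = (1084 + b)/c)
Y(1313, -1983)/(-6794724) = ((1084 - 1983)/1313)/(-6794724) = ((1/1313)*(-899))*(-1/6794724) = -899/1313*(-1/6794724) = 899/8921472612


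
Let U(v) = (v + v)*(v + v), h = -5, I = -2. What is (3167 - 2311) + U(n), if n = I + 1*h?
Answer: 1052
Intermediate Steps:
n = -7 (n = -2 + 1*(-5) = -2 - 5 = -7)
U(v) = 4*v**2 (U(v) = (2*v)*(2*v) = 4*v**2)
(3167 - 2311) + U(n) = (3167 - 2311) + 4*(-7)**2 = 856 + 4*49 = 856 + 196 = 1052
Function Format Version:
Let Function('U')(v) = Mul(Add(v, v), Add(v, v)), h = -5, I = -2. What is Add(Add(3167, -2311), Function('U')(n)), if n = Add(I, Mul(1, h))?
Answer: 1052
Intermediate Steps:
n = -7 (n = Add(-2, Mul(1, -5)) = Add(-2, -5) = -7)
Function('U')(v) = Mul(4, Pow(v, 2)) (Function('U')(v) = Mul(Mul(2, v), Mul(2, v)) = Mul(4, Pow(v, 2)))
Add(Add(3167, -2311), Function('U')(n)) = Add(Add(3167, -2311), Mul(4, Pow(-7, 2))) = Add(856, Mul(4, 49)) = Add(856, 196) = 1052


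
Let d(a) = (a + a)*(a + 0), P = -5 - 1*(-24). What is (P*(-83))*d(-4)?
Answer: -50464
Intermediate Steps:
P = 19 (P = -5 + 24 = 19)
d(a) = 2*a**2 (d(a) = (2*a)*a = 2*a**2)
(P*(-83))*d(-4) = (19*(-83))*(2*(-4)**2) = -3154*16 = -1577*32 = -50464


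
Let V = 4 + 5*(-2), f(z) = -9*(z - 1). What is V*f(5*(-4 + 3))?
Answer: -324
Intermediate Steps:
f(z) = 9 - 9*z (f(z) = -9*(-1 + z) = 9 - 9*z)
V = -6 (V = 4 - 10 = -6)
V*f(5*(-4 + 3)) = -6*(9 - 45*(-4 + 3)) = -6*(9 - 45*(-1)) = -6*(9 - 9*(-5)) = -6*(9 + 45) = -6*54 = -324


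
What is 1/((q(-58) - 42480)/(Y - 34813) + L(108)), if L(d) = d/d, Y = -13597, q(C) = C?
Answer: 24205/45474 ≈ 0.53228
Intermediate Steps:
L(d) = 1
1/((q(-58) - 42480)/(Y - 34813) + L(108)) = 1/((-58 - 42480)/(-13597 - 34813) + 1) = 1/(-42538/(-48410) + 1) = 1/(-42538*(-1/48410) + 1) = 1/(21269/24205 + 1) = 1/(45474/24205) = 24205/45474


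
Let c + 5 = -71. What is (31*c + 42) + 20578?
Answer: 18264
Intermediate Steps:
c = -76 (c = -5 - 71 = -76)
(31*c + 42) + 20578 = (31*(-76) + 42) + 20578 = (-2356 + 42) + 20578 = -2314 + 20578 = 18264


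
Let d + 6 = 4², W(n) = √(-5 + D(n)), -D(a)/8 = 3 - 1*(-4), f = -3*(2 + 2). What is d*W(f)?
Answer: 10*I*√61 ≈ 78.103*I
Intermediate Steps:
f = -12 (f = -3*4 = -12)
D(a) = -56 (D(a) = -8*(3 - 1*(-4)) = -8*(3 + 4) = -8*7 = -56)
W(n) = I*√61 (W(n) = √(-5 - 56) = √(-61) = I*√61)
d = 10 (d = -6 + 4² = -6 + 16 = 10)
d*W(f) = 10*(I*√61) = 10*I*√61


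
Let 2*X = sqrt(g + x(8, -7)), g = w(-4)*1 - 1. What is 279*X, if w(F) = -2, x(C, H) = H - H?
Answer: 279*I*sqrt(3)/2 ≈ 241.62*I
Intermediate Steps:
x(C, H) = 0
g = -3 (g = -2*1 - 1 = -2 - 1 = -3)
X = I*sqrt(3)/2 (X = sqrt(-3 + 0)/2 = sqrt(-3)/2 = (I*sqrt(3))/2 = I*sqrt(3)/2 ≈ 0.86602*I)
279*X = 279*(I*sqrt(3)/2) = 279*I*sqrt(3)/2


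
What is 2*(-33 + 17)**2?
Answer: 512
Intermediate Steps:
2*(-33 + 17)**2 = 2*(-16)**2 = 2*256 = 512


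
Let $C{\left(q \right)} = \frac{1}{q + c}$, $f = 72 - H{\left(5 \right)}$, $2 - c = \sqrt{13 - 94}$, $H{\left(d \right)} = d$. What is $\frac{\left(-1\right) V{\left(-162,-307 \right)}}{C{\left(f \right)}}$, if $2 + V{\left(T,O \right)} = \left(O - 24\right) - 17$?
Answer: $24150 - 3150 i \approx 24150.0 - 3150.0 i$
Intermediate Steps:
$c = 2 - 9 i$ ($c = 2 - \sqrt{13 - 94} = 2 - \sqrt{-81} = 2 - 9 i \approx 2.0 - 9.0 i$)
$V{\left(T,O \right)} = -43 + O$ ($V{\left(T,O \right)} = -2 + \left(\left(O - 24\right) - 17\right) = -2 + \left(\left(-24 + O\right) - 17\right) = -2 + \left(-41 + O\right) = -43 + O$)
$f = 67$ ($f = 72 - 5 = 67$)
$C{\left(q \right)} = \frac{1}{2 + q - 9 i}$ ($C{\left(q \right)} = \frac{1}{q + \left(2 - 9 i\right)} = \frac{1}{2 + q - 9 i}$)
$\frac{\left(-1\right) V{\left(-162,-307 \right)}}{C{\left(f \right)}} = \frac{\left(-1\right) \left(-43 - 307\right)}{\frac{1}{2 + 67 - 9 i}} = \frac{\left(-1\right) \left(-350\right)}{\frac{1}{69 - 9 i}} = \frac{350}{\frac{1}{4842} \left(69 + 9 i\right)} = 350 \left(69 - 9 i\right) = 24150 - 3150 i$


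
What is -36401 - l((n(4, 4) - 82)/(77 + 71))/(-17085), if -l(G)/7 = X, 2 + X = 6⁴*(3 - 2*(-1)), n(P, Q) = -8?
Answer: -621956431/17085 ≈ -36404.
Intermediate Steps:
X = 6478 (X = -2 + 6⁴*(3 - 2*(-1)) = -2 + 1296*(3 + 2) = -2 + 1296*5 = -2 + 6480 = 6478)
l(G) = -45346 (l(G) = -7*6478 = -45346)
-36401 - l((n(4, 4) - 82)/(77 + 71))/(-17085) = -36401 - (-45346)/(-17085) = -36401 - (-45346)*(-1)/17085 = -36401 - 1*45346/17085 = -36401 - 45346/17085 = -621956431/17085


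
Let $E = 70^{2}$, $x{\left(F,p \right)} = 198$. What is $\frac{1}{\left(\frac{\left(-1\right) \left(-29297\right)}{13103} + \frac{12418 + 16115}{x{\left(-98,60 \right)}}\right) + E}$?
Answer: $\frac{864798}{4364066435} \approx 0.00019816$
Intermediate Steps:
$E = 4900$
$\frac{1}{\left(\frac{\left(-1\right) \left(-29297\right)}{13103} + \frac{12418 + 16115}{x{\left(-98,60 \right)}}\right) + E} = \frac{1}{\left(\frac{\left(-1\right) \left(-29297\right)}{13103} + \frac{12418 + 16115}{198}\right) + 4900} = \frac{1}{\left(29297 \cdot \frac{1}{13103} + 28533 \cdot \frac{1}{198}\right) + 4900} = \frac{1}{\left(\frac{29297}{13103} + \frac{9511}{66}\right) + 4900} = \frac{1}{\frac{126556235}{864798} + 4900} = \frac{1}{\frac{4364066435}{864798}} = \frac{864798}{4364066435}$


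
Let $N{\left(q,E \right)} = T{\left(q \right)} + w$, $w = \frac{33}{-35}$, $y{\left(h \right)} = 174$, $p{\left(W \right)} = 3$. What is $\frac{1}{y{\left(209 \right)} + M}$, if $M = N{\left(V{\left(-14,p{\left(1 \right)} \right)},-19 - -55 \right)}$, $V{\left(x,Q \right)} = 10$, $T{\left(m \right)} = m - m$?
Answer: $\frac{35}{6057} \approx 0.0057784$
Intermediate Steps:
$T{\left(m \right)} = 0$
$w = - \frac{33}{35}$ ($w = 33 \left(- \frac{1}{35}\right) = - \frac{33}{35} \approx -0.94286$)
$N{\left(q,E \right)} = - \frac{33}{35}$ ($N{\left(q,E \right)} = 0 - \frac{33}{35} = - \frac{33}{35}$)
$M = - \frac{33}{35} \approx -0.94286$
$\frac{1}{y{\left(209 \right)} + M} = \frac{1}{174 - \frac{33}{35}} = \frac{1}{\frac{6057}{35}} = \frac{35}{6057}$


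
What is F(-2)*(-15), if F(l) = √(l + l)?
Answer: -30*I ≈ -30.0*I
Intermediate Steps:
F(l) = √2*√l (F(l) = √(2*l) = √2*√l)
F(-2)*(-15) = (√2*√(-2))*(-15) = (√2*(I*√2))*(-15) = (2*I)*(-15) = -30*I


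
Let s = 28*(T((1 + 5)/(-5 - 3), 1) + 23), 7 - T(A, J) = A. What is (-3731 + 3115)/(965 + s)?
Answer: -28/83 ≈ -0.33735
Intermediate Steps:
T(A, J) = 7 - A
s = 861 (s = 28*((7 - (1 + 5)/(-5 - 3)) + 23) = 28*((7 - 6/(-8)) + 23) = 28*((7 - 6*(-1)/8) + 23) = 28*((7 - 1*(-¾)) + 23) = 28*((7 + ¾) + 23) = 28*(31/4 + 23) = 28*(123/4) = 861)
(-3731 + 3115)/(965 + s) = (-3731 + 3115)/(965 + 861) = -616/1826 = -616*1/1826 = -28/83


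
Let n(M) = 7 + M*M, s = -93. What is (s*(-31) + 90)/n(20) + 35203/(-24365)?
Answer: 480244/81955 ≈ 5.8598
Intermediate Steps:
n(M) = 7 + M**2
(s*(-31) + 90)/n(20) + 35203/(-24365) = (-93*(-31) + 90)/(7 + 20**2) + 35203/(-24365) = (2883 + 90)/(7 + 400) + 35203*(-1/24365) = 2973/407 - 35203/24365 = 480244/81955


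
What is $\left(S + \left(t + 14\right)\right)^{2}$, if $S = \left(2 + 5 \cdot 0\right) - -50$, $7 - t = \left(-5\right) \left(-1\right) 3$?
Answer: $3364$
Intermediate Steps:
$t = -8$ ($t = 7 - \left(-5\right) \left(-1\right) 3 = 7 - 5 \cdot 3 = 7 - 15 = -8$)
$S = 52$ ($S = \left(2 + 0\right) + 50 = 2 + 50 = 52$)
$\left(S + \left(t + 14\right)\right)^{2} = \left(52 + \left(-8 + 14\right)\right)^{2} = \left(52 + 6\right)^{2} = 58^{2} = 3364$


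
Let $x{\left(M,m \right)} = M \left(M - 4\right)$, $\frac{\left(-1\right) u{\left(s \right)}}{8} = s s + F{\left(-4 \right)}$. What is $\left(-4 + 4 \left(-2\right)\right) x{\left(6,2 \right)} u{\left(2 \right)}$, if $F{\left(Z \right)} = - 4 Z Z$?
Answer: $-69120$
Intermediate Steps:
$F{\left(Z \right)} = - 4 Z^{2}$
$u{\left(s \right)} = 512 - 8 s^{2}$ ($u{\left(s \right)} = - 8 \left(s s - 4 \left(-4\right)^{2}\right) = - 8 \left(s^{2} - 64\right) = - 8 \left(-64 + s^{2}\right) = 512 - 8 s^{2}$)
$x{\left(M,m \right)} = M \left(-4 + M\right)$
$\left(-4 + 4 \left(-2\right)\right) x{\left(6,2 \right)} u{\left(2 \right)} = \left(-4 + 4 \left(-2\right)\right) 6 \left(-4 + 6\right) \left(512 - 8 \cdot 2^{2}\right) = \left(-4 - 8\right) 6 \cdot 2 \left(512 - 32\right) = \left(-12\right) 12 \left(512 - 32\right) = \left(-144\right) 480 = -69120$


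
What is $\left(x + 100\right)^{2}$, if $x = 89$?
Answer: $35721$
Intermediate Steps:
$\left(x + 100\right)^{2} = \left(89 + 100\right)^{2} = 189^{2} = 35721$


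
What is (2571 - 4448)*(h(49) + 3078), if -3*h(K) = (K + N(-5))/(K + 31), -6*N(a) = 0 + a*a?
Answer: -8318959727/1440 ≈ -5.7771e+6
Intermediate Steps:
N(a) = -a²/6 (N(a) = -(0 + a*a)/6 = -(0 + a²)/6 = -a²/6)
h(K) = -(-25/6 + K)/(3*(31 + K)) (h(K) = -(K - ⅙*(-5)²)/(3*(K + 31)) = -(K - ⅙*25)/(3*(31 + K)) = -(K - 25/6)/(3*(31 + K)) = -(-25/6 + K)/(3*(31 + K)))
(2571 - 4448)*(h(49) + 3078) = (2571 - 4448)*((25 - 6*49)/(18*(31 + 49)) + 3078) = -1877*((1/18)*(25 - 294)/80 + 3078) = -1877*((1/18)*(1/80)*(-269) + 3078) = -1877*(-269/1440 + 3078) = -1877*4432051/1440 = -8318959727/1440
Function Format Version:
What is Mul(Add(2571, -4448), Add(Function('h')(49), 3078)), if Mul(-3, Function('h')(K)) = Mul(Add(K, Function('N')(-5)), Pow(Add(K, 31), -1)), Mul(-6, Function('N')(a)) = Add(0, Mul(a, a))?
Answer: Rational(-8318959727, 1440) ≈ -5.7771e+6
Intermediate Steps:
Function('N')(a) = Mul(Rational(-1, 6), Pow(a, 2)) (Function('N')(a) = Mul(Rational(-1, 6), Add(0, Mul(a, a))) = Mul(Rational(-1, 6), Add(0, Pow(a, 2))) = Mul(Rational(-1, 6), Pow(a, 2)))
Function('h')(K) = Mul(Rational(-1, 3), Pow(Add(31, K), -1), Add(Rational(-25, 6), K)) (Function('h')(K) = Mul(Rational(-1, 3), Mul(Add(K, Mul(Rational(-1, 6), Pow(-5, 2))), Pow(Add(K, 31), -1))) = Mul(Rational(-1, 3), Mul(Add(K, Mul(Rational(-1, 6), 25)), Pow(Add(31, K), -1))) = Mul(Rational(-1, 3), Mul(Add(K, Rational(-25, 6)), Pow(Add(31, K), -1))) = Mul(Rational(-1, 3), Mul(Add(Rational(-25, 6), K), Pow(Add(31, K), -1))) = Mul(Rational(-1, 3), Mul(Pow(Add(31, K), -1), Add(Rational(-25, 6), K))) = Mul(Rational(-1, 3), Pow(Add(31, K), -1), Add(Rational(-25, 6), K)))
Mul(Add(2571, -4448), Add(Function('h')(49), 3078)) = Mul(Add(2571, -4448), Add(Mul(Rational(1, 18), Pow(Add(31, 49), -1), Add(25, Mul(-6, 49))), 3078)) = Mul(-1877, Add(Mul(Rational(1, 18), Pow(80, -1), Add(25, -294)), 3078)) = Mul(-1877, Add(Mul(Rational(1, 18), Rational(1, 80), -269), 3078)) = Mul(-1877, Add(Rational(-269, 1440), 3078)) = Mul(-1877, Rational(4432051, 1440)) = Rational(-8318959727, 1440)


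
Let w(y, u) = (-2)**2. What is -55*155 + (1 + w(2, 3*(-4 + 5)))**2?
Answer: -8500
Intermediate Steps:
w(y, u) = 4
-55*155 + (1 + w(2, 3*(-4 + 5)))**2 = -55*155 + (1 + 4)**2 = -8525 + 5**2 = -8525 + 25 = -8500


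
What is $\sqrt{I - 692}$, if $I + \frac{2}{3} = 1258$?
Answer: $\frac{4 \sqrt{318}}{3} \approx 23.777$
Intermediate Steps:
$I = \frac{3772}{3}$ ($I = - \frac{2}{3} + 1258 = \frac{3772}{3} \approx 1257.3$)
$\sqrt{I - 692} = \sqrt{\frac{3772}{3} - 692} = \sqrt{\frac{1696}{3}} = \frac{4 \sqrt{318}}{3}$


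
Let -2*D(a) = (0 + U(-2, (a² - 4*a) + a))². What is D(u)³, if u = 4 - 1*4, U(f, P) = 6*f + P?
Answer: -373248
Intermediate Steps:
U(f, P) = P + 6*f
u = 0 (u = 4 - 4 = 0)
D(a) = -(-12 + a² - 3*a)²/2 (D(a) = -(0 + (((a² - 4*a) + a) + 6*(-2)))²/2 = -(0 + ((a² - 3*a) - 12))²/2 = -(0 + (-12 + a² - 3*a))²/2 = -(-12 + a² - 3*a)²/2)
D(u)³ = (-(-12 + 0*(-3 + 0))²/2)³ = (-(-12 + 0*(-3))²/2)³ = (-(-12 + 0)²/2)³ = (-½*(-12)²)³ = (-½*144)³ = (-72)³ = -373248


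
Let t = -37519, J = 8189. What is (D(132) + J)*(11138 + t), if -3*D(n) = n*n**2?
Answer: 20009117927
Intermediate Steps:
D(n) = -n**3/3 (D(n) = -n*n**2/3 = -n**3/3)
(D(132) + J)*(11138 + t) = (-1/3*132**3 + 8189)*(11138 - 37519) = (-1/3*2299968 + 8189)*(-26381) = (-766656 + 8189)*(-26381) = -758467*(-26381) = 20009117927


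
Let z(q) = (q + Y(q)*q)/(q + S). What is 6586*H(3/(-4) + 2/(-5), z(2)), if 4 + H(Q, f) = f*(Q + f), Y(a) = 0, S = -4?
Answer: -121841/10 ≈ -12184.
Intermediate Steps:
z(q) = q/(-4 + q) (z(q) = (q + 0*q)/(q - 4) = (q + 0)/(-4 + q) = q/(-4 + q))
H(Q, f) = -4 + f*(Q + f)
6586*H(3/(-4) + 2/(-5), z(2)) = 6586*(-4 + (2/(-4 + 2))**2 + (3/(-4) + 2/(-5))*(2/(-4 + 2))) = 6586*(-4 + (2/(-2))**2 + (3*(-1/4) + 2*(-1/5))*(2/(-2))) = 6586*(-4 + (2*(-1/2))**2 + (-3/4 - 2/5)*(2*(-1/2))) = 6586*(-4 + (-1)**2 - 23/20*(-1)) = 6586*(-4 + 1 + 23/20) = 6586*(-37/20) = -121841/10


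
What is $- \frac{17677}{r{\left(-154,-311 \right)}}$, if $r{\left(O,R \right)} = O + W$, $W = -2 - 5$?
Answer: $\frac{17677}{161} \approx 109.8$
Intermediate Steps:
$W = -7$ ($W = -2 - 5 = -7$)
$r{\left(O,R \right)} = -7 + O$ ($r{\left(O,R \right)} = O - 7 = -7 + O$)
$- \frac{17677}{r{\left(-154,-311 \right)}} = - \frac{17677}{-7 - 154} = - \frac{17677}{-161} = \left(-17677\right) \left(- \frac{1}{161}\right) = \frac{17677}{161}$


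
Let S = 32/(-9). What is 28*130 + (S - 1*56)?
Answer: 32224/9 ≈ 3580.4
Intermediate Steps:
S = -32/9 (S = 32*(-1/9) = -32/9 ≈ -3.5556)
28*130 + (S - 1*56) = 28*130 + (-32/9 - 1*56) = 3640 + (-32/9 - 56) = 3640 - 536/9 = 32224/9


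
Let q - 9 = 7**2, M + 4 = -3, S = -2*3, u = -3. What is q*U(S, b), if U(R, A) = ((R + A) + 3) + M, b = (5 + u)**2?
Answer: -348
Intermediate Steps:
S = -6
M = -7 (M = -4 - 3 = -7)
b = 4 (b = (5 - 3)**2 = 2**2 = 4)
U(R, A) = -4 + A + R (U(R, A) = ((R + A) + 3) - 7 = ((A + R) + 3) - 7 = (3 + A + R) - 7 = -4 + A + R)
q = 58 (q = 9 + 7**2 = 9 + 49 = 58)
q*U(S, b) = 58*(-4 + 4 - 6) = 58*(-6) = -348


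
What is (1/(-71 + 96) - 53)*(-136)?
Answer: 180064/25 ≈ 7202.6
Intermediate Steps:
(1/(-71 + 96) - 53)*(-136) = (1/25 - 53)*(-136) = -1324/25*(-136) = 180064/25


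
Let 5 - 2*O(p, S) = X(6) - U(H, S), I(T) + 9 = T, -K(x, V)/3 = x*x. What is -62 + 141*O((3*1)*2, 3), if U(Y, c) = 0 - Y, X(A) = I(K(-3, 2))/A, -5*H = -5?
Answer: 643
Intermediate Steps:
K(x, V) = -3*x**2 (K(x, V) = -3*x*x = -3*x**2)
H = 1 (H = -1/5*(-5) = 1)
I(T) = -9 + T
X(A) = -36/A (X(A) = (-9 - 3*(-3)**2)/A = (-9 - 3*9)/A = (-9 - 27)/A = -36/A)
U(Y, c) = -Y
O(p, S) = 5 (O(p, S) = 5/2 - (-36/6 - (-1))/2 = 5/2 - (-36*1/6 - 1*(-1))/2 = 5/2 - (-6 + 1)/2 = 5/2 - 1/2*(-5) = 5/2 + 5/2 = 5)
-62 + 141*O((3*1)*2, 3) = -62 + 141*5 = -62 + 705 = 643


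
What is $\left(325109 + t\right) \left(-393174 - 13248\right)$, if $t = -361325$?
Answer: $14718979152$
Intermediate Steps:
$\left(325109 + t\right) \left(-393174 - 13248\right) = \left(325109 - 361325\right) \left(-393174 - 13248\right) = \left(-36216\right) \left(-406422\right) = 14718979152$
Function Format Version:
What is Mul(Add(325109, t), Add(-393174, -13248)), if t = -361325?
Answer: 14718979152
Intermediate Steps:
Mul(Add(325109, t), Add(-393174, -13248)) = Mul(Add(325109, -361325), Add(-393174, -13248)) = Mul(-36216, -406422) = 14718979152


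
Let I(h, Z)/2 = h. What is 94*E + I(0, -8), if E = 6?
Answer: 564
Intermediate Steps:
I(h, Z) = 2*h
94*E + I(0, -8) = 94*6 + 2*0 = 564 + 0 = 564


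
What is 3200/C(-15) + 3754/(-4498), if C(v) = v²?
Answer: 270979/20241 ≈ 13.388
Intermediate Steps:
3200/C(-15) + 3754/(-4498) = 3200/((-15)²) + 3754/(-4498) = 3200/225 + 3754*(-1/4498) = 3200*(1/225) - 1877/2249 = 128/9 - 1877/2249 = 270979/20241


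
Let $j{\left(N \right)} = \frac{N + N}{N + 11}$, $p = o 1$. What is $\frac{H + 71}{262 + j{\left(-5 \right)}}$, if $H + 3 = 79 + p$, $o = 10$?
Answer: $\frac{471}{781} \approx 0.60307$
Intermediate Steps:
$p = 10$ ($p = 10 \cdot 1 = 10$)
$j{\left(N \right)} = \frac{2 N}{11 + N}$
$H = 86$ ($H = -3 + \left(79 + 10\right) = -3 + 89 = 86$)
$\frac{H + 71}{262 + j{\left(-5 \right)}} = \frac{86 + 71}{262 + 2 \left(-5\right) \frac{1}{11 - 5}} = \frac{157}{262 + 2 \left(-5\right) \frac{1}{6}} = \frac{157}{262 - \frac{5}{3}} = \frac{157}{\frac{781}{3}} = 157 \cdot \frac{3}{781} = \frac{471}{781}$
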